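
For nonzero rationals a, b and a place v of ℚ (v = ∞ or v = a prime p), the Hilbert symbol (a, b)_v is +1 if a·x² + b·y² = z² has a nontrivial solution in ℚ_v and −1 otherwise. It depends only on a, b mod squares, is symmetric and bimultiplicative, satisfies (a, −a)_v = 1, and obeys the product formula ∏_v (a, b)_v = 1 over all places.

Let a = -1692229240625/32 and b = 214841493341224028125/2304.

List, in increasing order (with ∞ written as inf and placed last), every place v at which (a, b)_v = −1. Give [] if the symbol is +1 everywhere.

[2, 23]

Mod squares: a ≡ -2530, b ≡ 1045. Check v ∈ {∞, 2, 3, 5, 7, 11, 19, 23}.
v=19: a=19^2·(≡9), b=19^3·(≡4) mod 19; (9|19)=+1, (4|19)=+1; (−1)^{2·3·9}·(+1)^3·(+1)^2 = +1.
v=7: a=7^2·(≡1), b=7^6·(≡4) mod 7; (1|7)=+1, (4|7)=+1; (−1)^{2·6·3}·(+1)^6·(+1)^2 = +1.
v=23: a=23^1·(≡21), b=23^2·(≡17) mod 23; (21|23)=-1, (17|23)=-1; (−1)^{1·2·11}·(-1)^2·(-1)^1 = -1.
v=2: v_2(a)=-5, v_2(b)=-8; units ≡ 7, 5 (mod 8); ε·ε+αω+βω = 1·0+-5·1+-8·0 ≡ 1  ⇒  (a,b)_2 = -1.
v=3: a=3^0·(≡2), b=3^-2·(≡1) mod 3; (2|3)=-1, (1|3)=+1; (−1)^{0·-2·1}·(-1)^-2·(+1)^0 = +1.
v=∞: -2530 < 0 and 1045 > 0  ⇒  (a,b)_∞ = +1.
v=5: a=5^5·(≡4), b=5^5·(≡1) mod 5; (4|5)=+1, (1|5)=+1; (−1)^{5·5·2}·(+1)^5·(+1)^5 = +1.
v=11: a=11^3·(≡1), b=11^5·(≡7) mod 11; (1|11)=+1, (7|11)=-1; (−1)^{3·5·5}·(+1)^5·(-1)^3 = +1.
(-2530, 1045 / ℚ) ramifies at {2, 23}: a division algebra.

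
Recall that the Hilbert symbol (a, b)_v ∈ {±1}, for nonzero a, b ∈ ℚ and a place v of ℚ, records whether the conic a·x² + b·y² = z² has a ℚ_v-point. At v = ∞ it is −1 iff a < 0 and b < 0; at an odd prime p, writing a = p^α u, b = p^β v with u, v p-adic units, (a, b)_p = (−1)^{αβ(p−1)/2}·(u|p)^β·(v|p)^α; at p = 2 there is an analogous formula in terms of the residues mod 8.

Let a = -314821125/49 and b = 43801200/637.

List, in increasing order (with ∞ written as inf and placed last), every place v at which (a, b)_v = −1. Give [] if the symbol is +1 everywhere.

(a, b) ≡ (-5, 299) mod (ℚ^×)²; places V = {2, 3, 5, 7, 13, 23, ∞}.
(a,b)_13: α=0, u≡7; β=-1, v≡4 (mod 13); (7|13)=-1, (4|13)=+1; sign (−1)^0·-1^-1·+1^0 = -1.
(a,b)_3: α=2, u≡1; β=2, v≡2 (mod 3); (1|3)=+1, (2|3)=-1; sign (−1)^0·+1^2·-1^2 = +1.
(a,b)_5: α=3, u≡4; β=2, v≡4 (mod 5); (4|5)=+1, (4|5)=+1; sign (−1)^0·+1^2·+1^3 = +1.
(a,b)_∞: sgn(-5)=−, sgn(299)=+, so +1.
(a,b)_2: α=0, β=4; u≡3, v≡3 (mod 8); ε(u)ε(v)=1·1, αω(v)=0·1, βω(u)=4·1; sum ≡ 1  ⇒  -1.
(a,b)_23: α=4, u≡16; β=3, v≡18 (mod 23); (16|23)=+1, (18|23)=+1; sign (−1)^0·+1^3·+1^4 = +1.
(a,b)_7: α=-2, u≡4; β=-2, v≡5 (mod 7); (4|7)=+1, (5|7)=-1; sign (−1)^0·+1^-2·-1^-2 = +1.
|Ram(-5, 299)| = 2, even; anisotropic at {2, 13}.

[2, 13]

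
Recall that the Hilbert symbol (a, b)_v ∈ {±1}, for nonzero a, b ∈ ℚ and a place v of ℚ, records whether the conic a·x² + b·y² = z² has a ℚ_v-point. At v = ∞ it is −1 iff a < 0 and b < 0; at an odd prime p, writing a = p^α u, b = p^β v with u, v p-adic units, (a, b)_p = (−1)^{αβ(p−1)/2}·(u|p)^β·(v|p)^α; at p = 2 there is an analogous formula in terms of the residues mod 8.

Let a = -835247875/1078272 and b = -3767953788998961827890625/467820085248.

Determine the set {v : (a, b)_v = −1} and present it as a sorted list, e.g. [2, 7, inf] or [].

Mod squares: a ≡ -1495, b ≡ -37182145. Check v ∈ {∞, 2, 3, 5, 7, 11, 13, 17, 19, 23}.
v=5: a=5^3·(≡1), b=5^7·(≡1) mod 5; (1|5)=+1, (1|5)=+1; (−1)^{3·7·2}·(+1)^7·(+1)^3 = +1.
v=13: a=13^-1·(≡8), b=13^1·(≡12) mod 13; (8|13)=-1, (12|13)=+1; (−1)^{-1·1·6}·(-1)^1·(+1)^-1 = -1.
v=11: a=11^2·(≡4), b=11^7·(≡2) mod 11; (4|11)=+1, (2|11)=-1; (−1)^{2·7·5}·(+1)^7·(-1)^2 = +1.
v=7: a=7^4·(≡3), b=7^7·(≡6) mod 7; (3|7)=-1, (6|7)=-1; (−1)^{4·7·3}·(-1)^7·(-1)^4 = -1.
v=19: a=19^0·(≡16), b=19^1·(≡6) mod 19; (16|19)=+1, (6|19)=+1; (−1)^{0·1·9}·(+1)^1·(+1)^0 = +1.
v=∞: -1495 < 0 and -37182145 < 0  ⇒  (a,b)_∞ = -1.
v=17: a=17^0·(≡4), b=17^-1·(≡4) mod 17; (4|17)=+1, (4|17)=+1; (−1)^{0·-1·8}·(+1)^-1·(+1)^0 = +1.
v=2: v_2(a)=-10, v_2(b)=-22; units ≡ 1, 7 (mod 8); ε·ε+αω+βω = 0·1+-10·0+-22·0 ≡ 0  ⇒  (a,b)_2 = +1.
v=23: a=23^1·(≡9), b=23^3·(≡12) mod 23; (9|23)=+1, (12|23)=+1; (−1)^{1·3·11}·(+1)^3·(+1)^1 = -1.
v=3: a=3^-4·(≡2), b=3^-8·(≡2) mod 3; (2|3)=-1, (2|3)=-1; (−1)^{-4·-8·1}·(-1)^-8·(-1)^-4 = +1.
(-1495, -37182145 / ℚ) ramifies at {7, 13, 23, ∞}: a division algebra.

[7, 13, 23, inf]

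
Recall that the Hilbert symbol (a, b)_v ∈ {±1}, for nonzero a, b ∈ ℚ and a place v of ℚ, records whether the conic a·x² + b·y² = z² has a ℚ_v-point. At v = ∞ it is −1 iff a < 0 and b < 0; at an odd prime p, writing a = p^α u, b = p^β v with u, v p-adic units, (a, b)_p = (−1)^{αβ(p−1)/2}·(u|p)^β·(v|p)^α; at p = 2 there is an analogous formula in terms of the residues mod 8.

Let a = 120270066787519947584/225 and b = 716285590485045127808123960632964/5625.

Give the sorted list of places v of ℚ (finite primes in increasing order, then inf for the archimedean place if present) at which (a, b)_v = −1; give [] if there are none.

[23, 53]

Mod squares: a ≡ 39933221, b ≡ 19721. Check v ∈ {∞, 2, 3, 5, 11, 13, 17, 23, 37, 41, 47, 53}.
v=11: a=11^2·(≡1), b=11^4·(≡1) mod 11; (1|11)=+1, (1|11)=+1; (−1)^{2·4·5}·(+1)^4·(+1)^2 = +1.
v=3: a=3^-2·(≡2), b=3^-2·(≡2) mod 3; (2|3)=-1, (2|3)=-1; (−1)^{-2·-2·1}·(-1)^-2·(-1)^-2 = +1.
v=∞: 39933221 > 0 and 19721 > 0  ⇒  (a,b)_∞ = +1.
v=2: v_2(a)=6, v_2(b)=2; units ≡ 5, 1 (mod 8); ε·ε+αω+βω = 0·0+6·0+2·1 ≡ 0  ⇒  (a,b)_2 = +1.
v=53: a=53^1·(≡6), b=53^2·(≡30) mod 53; (6|53)=+1, (30|53)=-1; (−1)^{1·2·26}·(+1)^2·(-1)^1 = -1.
v=47: a=47^1·(≡27), b=47^2·(≡14) mod 47; (27|47)=+1, (14|47)=+1; (−1)^{1·2·23}·(+1)^2·(+1)^1 = +1.
v=5: a=5^-2·(≡1), b=5^-4·(≡1) mod 5; (1|5)=+1, (1|5)=+1; (−1)^{-2·-4·2}·(+1)^-4·(+1)^-2 = +1.
v=17: a=17^1·(≡9), b=17^2·(≡8) mod 17; (9|17)=+1, (8|17)=+1; (−1)^{1·2·8}·(+1)^2·(+1)^1 = +1.
v=13: a=13^2·(≡4), b=13^3·(≡12) mod 13; (4|13)=+1, (12|13)=+1; (−1)^{2·3·6}·(+1)^3·(+1)^2 = +1.
v=37: a=37^2·(≡25), b=37^3·(≡15) mod 37; (25|37)=+1, (15|37)=-1; (−1)^{2·3·18}·(+1)^3·(-1)^2 = +1.
v=41: a=41^3·(≡13), b=41^5·(≡19) mod 41; (13|41)=-1, (19|41)=-1; (−1)^{3·5·20}·(-1)^5·(-1)^3 = +1.
v=23: a=23^1·(≡6), b=23^2·(≡5) mod 23; (6|23)=+1, (5|23)=-1; (−1)^{1·2·11}·(+1)^2·(-1)^1 = -1.
Ram(39933221, 19721) = {23, 53}; no ℚ_23-point on the conic.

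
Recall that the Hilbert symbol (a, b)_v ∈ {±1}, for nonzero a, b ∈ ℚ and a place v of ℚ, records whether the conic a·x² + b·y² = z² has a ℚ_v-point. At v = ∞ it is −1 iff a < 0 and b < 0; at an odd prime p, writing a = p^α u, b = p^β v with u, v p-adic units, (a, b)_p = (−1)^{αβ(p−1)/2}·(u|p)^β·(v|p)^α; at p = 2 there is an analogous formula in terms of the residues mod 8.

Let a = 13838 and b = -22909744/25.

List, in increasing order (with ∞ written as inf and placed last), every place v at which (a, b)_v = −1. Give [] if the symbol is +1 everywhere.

(a, b) ≡ (13838, -1431859) mod (ℚ^×)²; places V = {2, 5, 11, 13, 17, 19, 31, 37, ∞}.
(a,b)_13: α=0, u≡6; β=1, v≡8 (mod 13); (6|13)=-1, (8|13)=-1; sign (−1)^0·-1^1·-1^0 = -1.
(a,b)_2: α=1, β=4; u≡7, v≡5 (mod 8); ε(u)ε(v)=1·0, αω(v)=1·1, βω(u)=4·0; sum ≡ 1  ⇒  -1.
(a,b)_17: α=1, u≡15; β=1, v≡16 (mod 17); (15|17)=+1, (16|17)=+1; sign (−1)^0·+1^1·+1^1 = +1.
(a,b)_37: α=1, u≡4; β=0, v≡7 (mod 37); (4|37)=+1, (7|37)=+1; sign (−1)^0·+1^0·+1^1 = +1.
(a,b)_11: α=1, u≡4; β=1, v≡1 (mod 11); (4|11)=+1, (1|11)=+1; sign (−1)^1·+1^1·+1^1 = -1.
(a,b)_19: α=0, u≡6; β=1, v≡13 (mod 19); (6|19)=+1, (13|19)=-1; sign (−1)^0·+1^1·-1^0 = +1.
(a,b)_31: α=0, u≡12; β=1, v≡18 (mod 31); (12|31)=-1, (18|31)=+1; sign (−1)^0·-1^1·+1^0 = -1.
(a,b)_∞: sgn(13838)=+, sgn(-1431859)=−, so +1.
(a,b)_5: α=0, u≡3; β=-2, v≡1 (mod 5); (3|5)=-1, (1|5)=+1; sign (−1)^0·-1^-2·+1^0 = +1.
(13838, -1431859 / ℚ) ramifies at {2, 11, 13, 31}: a division algebra.

[2, 11, 13, 31]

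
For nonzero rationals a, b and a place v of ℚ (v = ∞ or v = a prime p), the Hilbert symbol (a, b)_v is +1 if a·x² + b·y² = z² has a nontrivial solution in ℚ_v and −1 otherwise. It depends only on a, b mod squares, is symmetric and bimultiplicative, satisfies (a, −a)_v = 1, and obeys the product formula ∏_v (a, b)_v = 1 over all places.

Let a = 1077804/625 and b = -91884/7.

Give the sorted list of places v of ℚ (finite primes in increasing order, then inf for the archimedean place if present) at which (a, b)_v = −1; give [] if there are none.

[2, 3, 19, 31]

(a, b) ≡ (611, -160797) mod (ℚ^×)²; places V = {2, 3, 5, 7, 13, 19, 31, 47, ∞}.
(a,b)_2: α=2, β=2; u≡3, v≡3 (mod 8); ε(u)ε(v)=1·1, αω(v)=2·1, βω(u)=2·1; sum ≡ 1  ⇒  -1.
(a,b)_31: α=0, u≡24; β=1, v≡15 (mod 31); (24|31)=-1, (15|31)=-1; sign (−1)^0·-1^1·-1^0 = -1.
(a,b)_13: α=1, u≡7; β=1, v≡8 (mod 13); (7|13)=-1, (8|13)=-1; sign (−1)^0·-1^1·-1^1 = +1.
(a,b)_∞: sgn(611)=+, sgn(-160797)=−, so +1.
(a,b)_7: α=2, u≡1; β=-1, v≡5 (mod 7); (1|7)=+1, (5|7)=-1; sign (−1)^0·+1^-1·-1^2 = +1.
(a,b)_3: α=2, u≡2; β=1, v≡2 (mod 3); (2|3)=-1, (2|3)=-1; sign (−1)^0·-1^1·-1^2 = -1.
(a,b)_5: α=-4, u≡4; β=0, v≡3 (mod 5); (4|5)=+1, (3|5)=-1; sign (−1)^0·+1^0·-1^-4 = +1.
(a,b)_19: α=0, u≡14; β=1, v≡4 (mod 19); (14|19)=-1, (4|19)=+1; sign (−1)^0·-1^1·+1^0 = -1.
(a,b)_47: α=1, u≡40; β=0, v≡27 (mod 47); (40|47)=-1, (27|47)=+1; sign (−1)^0·-1^0·+1^1 = +1.
(611, -160797 / ℚ) ramifies at {2, 3, 19, 31}: a division algebra.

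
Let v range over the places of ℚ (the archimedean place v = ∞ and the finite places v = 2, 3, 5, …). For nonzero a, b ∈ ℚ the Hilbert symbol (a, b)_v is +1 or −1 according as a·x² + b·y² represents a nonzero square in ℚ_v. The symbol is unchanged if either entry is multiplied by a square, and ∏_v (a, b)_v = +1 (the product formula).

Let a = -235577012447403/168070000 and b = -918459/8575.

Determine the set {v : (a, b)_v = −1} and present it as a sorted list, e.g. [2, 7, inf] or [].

[2, 17, 29, inf]

(a, b) ≡ (-4669, -79373) mod (ℚ^×)²; places V = {2, 3, 5, 7, 11, 17, 23, 29, ∞}.
(a,b)_5: α=-4, u≡1; β=-2, v≡2 (mod 5); (1|5)=+1, (2|5)=-1; sign (−1)^0·+1^-2·-1^-4 = +1.
(a,b)_∞: sgn(-4669)=−, sgn(-79373)=−, so -1.
(a,b)_17: α=0, u≡6; β=1, v≡12 (mod 17); (6|17)=-1, (12|17)=-1; sign (−1)^0·-1^1·-1^0 = -1.
(a,b)_23: α=3, u≡3; β=1, v≡7 (mod 23); (3|23)=+1, (7|23)=-1; sign (−1)^1·+1^1·-1^3 = +1.
(a,b)_3: α=8, u≡2; β=4, v≡1 (mod 3); (2|3)=-1, (1|3)=+1; sign (−1)^0·-1^4·+1^8 = +1.
(a,b)_7: α=-5, u≡6; β=-3, v≡1 (mod 7); (6|7)=-1, (1|7)=+1; sign (−1)^1·-1^-3·+1^-5 = +1.
(a,b)_11: α=2, u≡10; β=0, v≡5 (mod 11); (10|11)=-1, (5|11)=+1; sign (−1)^0·-1^0·+1^2 = +1.
(a,b)_29: α=3, u≡7; β=1, v≡10 (mod 29); (7|29)=+1, (10|29)=-1; sign (−1)^0·+1^1·-1^3 = -1.
(a,b)_2: α=-4, β=0; u≡3, v≡3 (mod 8); ε(u)ε(v)=1·1, αω(v)=-4·1, βω(u)=0·1; sum ≡ 1  ⇒  -1.
|Ram(-4669, -79373)| = 4, even; anisotropic at {2, 17, 29, ∞}.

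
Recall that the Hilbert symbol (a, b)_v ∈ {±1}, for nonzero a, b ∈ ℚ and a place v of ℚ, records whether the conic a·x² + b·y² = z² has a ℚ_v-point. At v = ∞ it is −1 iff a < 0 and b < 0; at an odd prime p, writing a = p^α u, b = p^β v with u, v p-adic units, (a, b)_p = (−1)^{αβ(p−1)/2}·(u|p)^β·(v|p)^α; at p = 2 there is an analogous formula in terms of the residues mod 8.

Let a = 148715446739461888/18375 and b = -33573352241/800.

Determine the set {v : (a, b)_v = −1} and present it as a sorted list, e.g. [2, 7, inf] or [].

[3, 5, 13, 19]

(a, b) ≡ (72105, -11362) mod (ℚ^×)²; places V = {2, 3, 5, 7, 11, 13, 17, 19, 23, ∞}.
(a,b)_5: α=-3, u≡4; β=-2, v≡2 (mod 5); (4|5)=+1, (2|5)=-1; sign (−1)^0·+1^-2·-1^-3 = -1.
(a,b)_11: α=5, u≡6; β=2, v≡9 (mod 11); (6|11)=-1, (9|11)=+1; sign (−1)^0·-1^2·+1^5 = +1.
(a,b)_3: α=-1, u≡2; β=0, v≡2 (mod 3); (2|3)=-1, (2|3)=-1; sign (−1)^0·-1^0·-1^-1 = -1.
(a,b)_19: α=1, u≡2; β=1, v≡12 (mod 19); (2|19)=-1, (12|19)=-1; sign (−1)^1·-1^1·-1^1 = -1.
(a,b)_17: α=2, u≡8; β=2, v≡6 (mod 17); (8|17)=+1, (6|17)=-1; sign (−1)^0·+1^2·-1^2 = +1.
(a,b)_2: α=8, β=-5; u≡1, v≡7 (mod 8); ε(u)ε(v)=0·1, αω(v)=8·0, βω(u)=-5·0; sum ≡ 0  ⇒  +1.
(a,b)_13: α=4, u≡5; β=3, v≡3 (mod 13); (5|13)=-1, (3|13)=+1; sign (−1)^0·-1^3·+1^4 = -1.
(a,b)_23: α=1, u≡5; β=1, v≡1 (mod 23); (5|23)=-1, (1|23)=+1; sign (−1)^1·-1^1·+1^1 = +1.
(a,b)_∞: sgn(72105)=+, sgn(-11362)=−, so +1.
(a,b)_7: α=-2, u≡5; β=0, v≡6 (mod 7); (5|7)=-1, (6|7)=-1; sign (−1)^0·-1^0·-1^-2 = +1.
Ram(72105, -11362) = {3, 5, 13, 19}; no ℚ_3-point on the conic.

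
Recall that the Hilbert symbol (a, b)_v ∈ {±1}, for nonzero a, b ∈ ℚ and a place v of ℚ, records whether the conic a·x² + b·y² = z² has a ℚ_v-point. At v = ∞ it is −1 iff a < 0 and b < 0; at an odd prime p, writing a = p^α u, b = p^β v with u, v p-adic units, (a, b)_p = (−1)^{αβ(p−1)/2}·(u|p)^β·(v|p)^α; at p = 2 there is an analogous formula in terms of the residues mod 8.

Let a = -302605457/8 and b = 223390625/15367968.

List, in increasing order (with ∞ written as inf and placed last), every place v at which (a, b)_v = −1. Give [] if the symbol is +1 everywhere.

(a, b) ≡ (-1144066, 34) mod (ℚ^×)²; places V = {2, 3, 5, 7, 11, 17, 19, 23, 29, ∞}.
(a,b)_29: α=0, u≡22; β=2, v≡22 (mod 29); (22|29)=+1, (22|29)=+1; sign (−1)^0·+1^2·+1^0 = +1.
(a,b)_2: α=-3, β=-5; u≡7, v≡1 (mod 8); ε(u)ε(v)=1·0, αω(v)=-3·0, βω(u)=-5·0; sum ≡ 0  ⇒  +1.
(a,b)_5: α=0, u≡1; β=6, v≡4 (mod 5); (1|5)=+1, (4|5)=+1; sign (−1)^0·+1^6·+1^0 = +1.
(a,b)_23: α=3, u≡22; β=0, v≡17 (mod 23); (22|23)=-1, (17|23)=-1; sign (−1)^0·-1^0·-1^3 = -1.
(a,b)_11: α=1, u≡2; β=-2, v≡9 (mod 11); (2|11)=-1, (9|11)=+1; sign (−1)^0·-1^-2·+1^1 = +1.
(a,b)_∞: sgn(-1144066)=−, sgn(34)=+, so +1.
(a,b)_19: α=1, u≡16; β=0, v≡15 (mod 19); (16|19)=+1, (15|19)=-1; sign (−1)^0·+1^0·-1^1 = -1.
(a,b)_17: α=1, u≡7; β=1, v≡8 (mod 17); (7|17)=-1, (8|17)=+1; sign (−1)^0·-1^1·+1^1 = -1.
(a,b)_3: α=0, u≡2; β=-4, v≡1 (mod 3); (2|3)=-1, (1|3)=+1; sign (−1)^0·-1^-4·+1^0 = +1.
(a,b)_7: α=1, u≡3; β=-2, v≡6 (mod 7); (3|7)=-1, (6|7)=-1; sign (−1)^0·-1^-2·-1^1 = -1.
|Ram(-1144066, 34)| = 4, even; anisotropic at {7, 17, 19, 23}.

[7, 17, 19, 23]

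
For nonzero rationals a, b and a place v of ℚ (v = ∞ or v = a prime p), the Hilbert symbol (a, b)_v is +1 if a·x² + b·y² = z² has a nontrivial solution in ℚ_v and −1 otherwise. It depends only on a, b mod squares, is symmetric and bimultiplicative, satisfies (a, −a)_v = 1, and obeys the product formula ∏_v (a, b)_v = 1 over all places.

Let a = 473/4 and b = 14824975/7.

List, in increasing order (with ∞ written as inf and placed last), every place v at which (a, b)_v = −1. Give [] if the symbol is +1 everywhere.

[11, 37]

(a, b) ≡ (473, 4150993) mod (ℚ^×)²; places V = {2, 5, 7, 11, 31, 37, 43, 47, ∞}.
(a,b)_37: α=0, u≡35; β=1, v≡32 (mod 37); (35|37)=-1, (32|37)=-1; sign (−1)^0·-1^1·-1^0 = -1.
(a,b)_5: α=0, u≡2; β=2, v≡2 (mod 5); (2|5)=-1, (2|5)=-1; sign (−1)^0·-1^2·-1^0 = +1.
(a,b)_43: α=1, u≡35; β=0, v≡36 (mod 43); (35|43)=+1, (36|43)=+1; sign (−1)^0·+1^0·+1^1 = +1.
(a,b)_31: α=0, u≡2; β=1, v≡16 (mod 31); (2|31)=+1, (16|31)=+1; sign (−1)^0·+1^1·+1^0 = +1.
(a,b)_7: α=0, u≡1; β=-1, v≡4 (mod 7); (1|7)=+1, (4|7)=+1; sign (−1)^0·+1^-1·+1^0 = +1.
(a,b)_∞: sgn(473)=+, sgn(4150993)=+, so +1.
(a,b)_2: α=-2, β=0; u≡1, v≡1 (mod 8); ε(u)ε(v)=0·0, αω(v)=-2·0, βω(u)=0·0; sum ≡ 0  ⇒  +1.
(a,b)_47: α=0, u≡36; β=1, v≡28 (mod 47); (36|47)=+1, (28|47)=+1; sign (−1)^0·+1^1·+1^0 = +1.
(a,b)_11: α=1, u≡8; β=1, v≡7 (mod 11); (8|11)=-1, (7|11)=-1; sign (−1)^1·-1^1·-1^1 = -1.
Ram(473, 4150993) = {11, 37}; no ℚ_11-point on the conic.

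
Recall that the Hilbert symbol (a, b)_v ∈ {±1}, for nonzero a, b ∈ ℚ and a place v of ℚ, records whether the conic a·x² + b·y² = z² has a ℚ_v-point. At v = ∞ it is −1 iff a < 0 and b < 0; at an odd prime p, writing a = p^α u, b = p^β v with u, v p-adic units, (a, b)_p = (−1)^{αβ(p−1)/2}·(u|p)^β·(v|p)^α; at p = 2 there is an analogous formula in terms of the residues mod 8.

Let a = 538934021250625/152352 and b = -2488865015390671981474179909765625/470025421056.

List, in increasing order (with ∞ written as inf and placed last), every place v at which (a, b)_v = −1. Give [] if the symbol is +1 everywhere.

[7, 11, 19, 37]

(a, b) ≡ (233618, -8569) mod (ℚ^×)²; places V = {2, 3, 5, 7, 11, 13, 19, 23, 37, 41, ∞}.
(a,b)_7: α=1, u≡3; β=2, v≡5 (mod 7); (3|7)=-1, (5|7)=-1; sign (−1)^0·-1^2·-1^1 = -1.
(a,b)_37: α=1, u≡32; β=2, v≡24 (mod 37); (32|37)=-1, (24|37)=-1; sign (−1)^0·-1^2·-1^1 = -1.
(a,b)_41: α=1, u≡18; β=3, v≡18 (mod 41); (18|41)=+1, (18|41)=+1; sign (−1)^0·+1^3·+1^1 = +1.
(a,b)_23: α=-2, u≡22; β=-4, v≡11 (mod 23); (22|23)=-1, (11|23)=-1; sign (−1)^0·-1^-4·-1^-2 = +1.
(a,b)_13: α=2, u≡6; β=4, v≡8 (mod 13); (6|13)=-1, (8|13)=-1; sign (−1)^0·-1^4·-1^2 = +1.
(a,b)_19: α=2, u≡3; β=5, v≡17 (mod 19); (3|19)=-1, (17|19)=+1; sign (−1)^0·-1^5·+1^2 = -1.
(a,b)_3: α=-2, u≡2; β=-8, v≡2 (mod 3); (2|3)=-1, (2|3)=-1; sign (−1)^0·-1^-8·-1^-2 = +1.
(a,b)_2: α=-5, β=-8; u≡1, v≡7 (mod 8); ε(u)ε(v)=0·1, αω(v)=-5·0, βω(u)=-8·0; sum ≡ 0  ⇒  +1.
(a,b)_∞: sgn(233618)=+, sgn(-8569)=−, so +1.
(a,b)_11: α=3, u≡10; β=7, v≡2 (mod 11); (10|11)=-1, (2|11)=-1; sign (−1)^1·-1^7·-1^3 = -1.
(a,b)_5: α=4, u≡3; β=8, v≡1 (mod 5); (3|5)=-1, (1|5)=+1; sign (−1)^0·-1^8·+1^4 = +1.
(233618, -8569 / ℚ) ramifies at {7, 11, 19, 37}: a division algebra.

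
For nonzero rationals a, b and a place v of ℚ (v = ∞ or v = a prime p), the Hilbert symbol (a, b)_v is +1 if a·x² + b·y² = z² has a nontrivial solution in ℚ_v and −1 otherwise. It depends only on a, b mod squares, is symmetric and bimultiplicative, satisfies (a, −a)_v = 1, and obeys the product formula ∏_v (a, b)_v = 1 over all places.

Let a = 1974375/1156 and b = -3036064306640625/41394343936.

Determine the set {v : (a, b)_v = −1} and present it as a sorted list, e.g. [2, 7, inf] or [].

(a, b) ≡ (39, -65) mod (ℚ^×)²; places V = {2, 3, 5, 11, 13, 17, ∞}.
(a,b)_5: α=4, u≡4; β=11, v≡3 (mod 5); (4|5)=+1, (3|5)=-1; sign (−1)^0·+1^11·-1^4 = +1.
(a,b)_3: α=5, u≡1; β=14, v≡1 (mod 3); (1|3)=+1, (1|3)=+1; sign (−1)^0·+1^14·+1^5 = +1.
(a,b)_2: α=-2, β=-12; u≡7, v≡7 (mod 8); ε(u)ε(v)=1·1, αω(v)=-2·0, βω(u)=-12·0; sum ≡ 1  ⇒  -1.
(a,b)_∞: sgn(39)=+, sgn(-65)=−, so +1.
(a,b)_17: α=-2, u≡3; β=-4, v≡7 (mod 17); (3|17)=-1, (7|17)=-1; sign (−1)^0·-1^-4·-1^-2 = +1.
(a,b)_11: α=0, u≡7; β=-2, v≡5 (mod 11); (7|11)=-1, (5|11)=+1; sign (−1)^0·-1^-2·+1^0 = +1.
(a,b)_13: α=1, u≡4; β=1, v≡11 (mod 13); (4|13)=+1, (11|13)=-1; sign (−1)^0·+1^1·-1^1 = -1.
(39, -65 / ℚ) ramifies at {2, 13}: a division algebra.

[2, 13]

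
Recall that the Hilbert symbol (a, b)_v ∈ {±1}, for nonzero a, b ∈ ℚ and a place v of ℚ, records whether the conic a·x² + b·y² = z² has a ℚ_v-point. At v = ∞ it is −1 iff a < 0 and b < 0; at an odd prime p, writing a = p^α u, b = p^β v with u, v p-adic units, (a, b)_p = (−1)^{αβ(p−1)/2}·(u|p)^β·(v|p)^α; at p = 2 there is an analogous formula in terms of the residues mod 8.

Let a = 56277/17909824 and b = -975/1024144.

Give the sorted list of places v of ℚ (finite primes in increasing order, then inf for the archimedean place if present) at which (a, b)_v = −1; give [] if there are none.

[13, 37]

(a, b) ≡ (37, -39) mod (ℚ^×)²; places V = {2, 3, 5, 11, 13, 23, 37, ∞}.
(a,b)_5: α=0, u≡3; β=2, v≡4 (mod 5); (3|5)=-1, (4|5)=+1; sign (−1)^0·-1^2·+1^0 = +1.
(a,b)_13: α=2, u≡6; β=1, v≡4 (mod 13); (6|13)=-1, (4|13)=+1; sign (−1)^0·-1^1·+1^2 = -1.
(a,b)_23: α=-4, u≡10; β=-2, v≡15 (mod 23); (10|23)=-1, (15|23)=-1; sign (−1)^0·-1^-2·-1^-4 = +1.
(a,b)_3: α=2, u≡1; β=1, v≡2 (mod 3); (1|3)=+1, (2|3)=-1; sign (−1)^0·+1^1·-1^2 = +1.
(a,b)_2: α=-6, β=-4; u≡5, v≡1 (mod 8); ε(u)ε(v)=0·0, αω(v)=-6·0, βω(u)=-4·1; sum ≡ 0  ⇒  +1.
(a,b)_∞: sgn(37)=+, sgn(-39)=−, so +1.
(a,b)_37: α=1, u≡34; β=0, v≡17 (mod 37); (34|37)=+1, (17|37)=-1; sign (−1)^0·+1^0·-1^1 = -1.
(a,b)_11: α=0, u≡5; β=-2, v≡3 (mod 11); (5|11)=+1, (3|11)=+1; sign (−1)^0·+1^-2·+1^0 = +1.
Ram(37, -39) = {13, 37}; no ℚ_13-point on the conic.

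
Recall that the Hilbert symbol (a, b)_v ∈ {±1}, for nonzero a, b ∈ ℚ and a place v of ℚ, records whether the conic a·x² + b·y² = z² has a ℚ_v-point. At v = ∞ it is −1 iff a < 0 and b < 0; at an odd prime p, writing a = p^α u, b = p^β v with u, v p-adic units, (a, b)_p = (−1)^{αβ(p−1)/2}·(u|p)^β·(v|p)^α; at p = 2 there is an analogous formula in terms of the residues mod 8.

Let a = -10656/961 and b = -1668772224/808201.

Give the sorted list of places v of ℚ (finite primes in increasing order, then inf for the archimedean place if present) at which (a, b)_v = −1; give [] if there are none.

Mod squares: a ≡ -74, b ≡ -59126. Check v ∈ {∞, 2, 3, 7, 17, 29, 31, 37, 47}.
v=17: a=17^0·(≡6), b=17^1·(≡7) mod 17; (6|17)=-1, (7|17)=-1; (−1)^{0·1·8}·(-1)^1·(-1)^0 = -1.
v=47: a=47^0·(≡23), b=47^1·(≡23) mod 47; (23|47)=-1, (23|47)=-1; (−1)^{0·1·23}·(-1)^1·(-1)^0 = -1.
v=∞: -74 < 0 and -59126 < 0  ⇒  (a,b)_∞ = -1.
v=3: a=3^2·(≡1), b=3^2·(≡1) mod 3; (1|3)=+1, (1|3)=+1; (−1)^{2·2·1}·(+1)^2·(+1)^2 = +1.
v=2: v_2(a)=5, v_2(b)=7; units ≡ 3, 5 (mod 8); ε·ε+αω+βω = 1·0+5·1+7·1 ≡ 0  ⇒  (a,b)_2 = +1.
v=7: a=7^0·(≡6), b=7^2·(≡3) mod 7; (6|7)=-1, (3|7)=-1; (−1)^{0·2·3}·(-1)^2·(-1)^0 = +1.
v=31: a=31^-2·(≡8), b=31^-2·(≡15) mod 31; (8|31)=+1, (15|31)=-1; (−1)^{-2·-2·15}·(+1)^-2·(-1)^-2 = +1.
v=37: a=37^1·(≡29), b=37^1·(≡16) mod 37; (29|37)=-1, (16|37)=+1; (−1)^{1·1·18}·(-1)^1·(+1)^1 = -1.
v=29: a=29^0·(≡4), b=29^-2·(≡16) mod 29; (4|29)=+1, (16|29)=+1; (−1)^{0·-2·14}·(+1)^-2·(+1)^0 = +1.
|Ram(-74, -59126)| = 4, even; anisotropic at {17, 37, 47, ∞}.

[17, 37, 47, inf]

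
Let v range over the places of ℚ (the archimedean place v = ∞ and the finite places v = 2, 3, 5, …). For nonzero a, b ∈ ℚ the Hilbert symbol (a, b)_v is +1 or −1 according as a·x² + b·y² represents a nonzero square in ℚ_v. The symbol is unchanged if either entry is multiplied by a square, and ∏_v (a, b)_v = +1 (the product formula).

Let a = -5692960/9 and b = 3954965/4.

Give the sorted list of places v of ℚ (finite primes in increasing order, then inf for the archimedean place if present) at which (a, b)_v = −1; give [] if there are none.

[2, 7]

Mod squares: a ≡ -355810, b ≡ 13685. Check v ∈ {∞, 2, 3, 5, 7, 13, 17, 23}.
v=23: a=23^1·(≡16), b=23^1·(≡19) mod 23; (16|23)=+1, (19|23)=-1; (−1)^{1·1·11}·(+1)^1·(-1)^1 = +1.
v=17: a=17^1·(≡6), b=17^3·(≡10) mod 17; (6|17)=-1, (10|17)=-1; (−1)^{1·3·8}·(-1)^3·(-1)^1 = +1.
v=2: v_2(a)=5, v_2(b)=-2; units ≡ 7, 5 (mod 8); ε·ε+αω+βω = 1·0+5·1+-2·0 ≡ 1  ⇒  (a,b)_2 = -1.
v=7: a=7^1·(≡4), b=7^1·(≡1) mod 7; (4|7)=+1, (1|7)=+1; (−1)^{1·1·3}·(+1)^1·(+1)^1 = -1.
v=3: a=3^-2·(≡2), b=3^0·(≡2) mod 3; (2|3)=-1, (2|3)=-1; (−1)^{-2·0·1}·(-1)^0·(-1)^-2 = +1.
v=∞: -355810 < 0 and 13685 > 0  ⇒  (a,b)_∞ = +1.
v=13: a=13^1·(≡7), b=13^0·(≡10) mod 13; (7|13)=-1, (10|13)=+1; (−1)^{1·0·6}·(-1)^0·(+1)^1 = +1.
v=5: a=5^1·(≡2), b=5^1·(≡2) mod 5; (2|5)=-1, (2|5)=-1; (−1)^{1·1·2}·(-1)^1·(-1)^1 = +1.
|Ram(-355810, 13685)| = 2, even; anisotropic at {2, 7}.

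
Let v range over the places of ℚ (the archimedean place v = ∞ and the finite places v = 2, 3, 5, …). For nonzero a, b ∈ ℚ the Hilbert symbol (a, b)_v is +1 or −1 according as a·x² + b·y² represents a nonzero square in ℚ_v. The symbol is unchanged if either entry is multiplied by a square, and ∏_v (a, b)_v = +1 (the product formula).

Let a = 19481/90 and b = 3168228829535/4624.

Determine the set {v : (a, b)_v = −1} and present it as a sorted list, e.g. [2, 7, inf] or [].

[7, 19, 23, 31]

Mod squares: a ≡ 1610, b ≡ 20615. Check v ∈ {∞, 2, 3, 5, 7, 11, 17, 19, 23, 31}.
v=23: a=23^1·(≡2), b=23^2·(≡10) mod 23; (2|23)=+1, (10|23)=-1; (−1)^{1·2·11}·(+1)^2·(-1)^1 = -1.
v=2: v_2(a)=-1, v_2(b)=-4; units ≡ 5, 7 (mod 8); ε·ε+αω+βω = 0·1+-1·0+-4·1 ≡ 0  ⇒  (a,b)_2 = +1.
v=∞: 1610 > 0 and 20615 > 0  ⇒  (a,b)_∞ = +1.
v=5: a=5^-1·(≡2), b=5^1·(≡3) mod 5; (2|5)=-1, (3|5)=-1; (−1)^{-1·1·2}·(-1)^1·(-1)^-1 = +1.
v=19: a=19^0·(≡14), b=19^1·(≡15) mod 19; (14|19)=-1, (15|19)=-1; (−1)^{0·1·9}·(-1)^1·(-1)^0 = -1.
v=17: a=17^0·(≡10), b=17^-2·(≡11) mod 17; (10|17)=-1, (11|17)=-1; (−1)^{0·-2·8}·(-1)^-2·(-1)^0 = +1.
v=31: a=31^0·(≡6), b=31^1·(≡19) mod 31; (6|31)=-1, (19|31)=+1; (−1)^{0·1·15}·(-1)^1·(+1)^0 = -1.
v=3: a=3^-2·(≡2), b=3^0·(≡2) mod 3; (2|3)=-1, (2|3)=-1; (−1)^{-2·0·1}·(-1)^0·(-1)^-2 = +1.
v=11: a=11^2·(≡9), b=11^2·(≡9) mod 11; (9|11)=+1, (9|11)=+1; (−1)^{2·2·5}·(+1)^2·(+1)^2 = +1.
v=7: a=7^1·(≡3), b=7^5·(≡3) mod 7; (3|7)=-1, (3|7)=-1; (−1)^{1·5·3}·(-1)^5·(-1)^1 = -1.
(1610, 20615 / ℚ) ramifies at {7, 19, 23, 31}: a division algebra.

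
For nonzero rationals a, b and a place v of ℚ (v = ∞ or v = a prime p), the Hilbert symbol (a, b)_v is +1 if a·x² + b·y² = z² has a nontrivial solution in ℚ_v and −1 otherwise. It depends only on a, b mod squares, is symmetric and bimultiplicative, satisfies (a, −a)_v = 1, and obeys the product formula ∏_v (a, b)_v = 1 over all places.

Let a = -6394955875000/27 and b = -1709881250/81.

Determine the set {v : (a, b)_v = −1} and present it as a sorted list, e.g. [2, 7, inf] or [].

[5, 11, 17, inf]

Mod squares: a ≡ -8778, b ≡ -22610. Check v ∈ {∞, 2, 3, 5, 7, 11, 17, 19}.
v=19: a=19^1·(≡13), b=19^1·(≡7) mod 19; (13|19)=-1, (7|19)=+1; (−1)^{1·1·9}·(-1)^1·(+1)^1 = +1.
v=5: a=5^6·(≡2), b=5^5·(≡3) mod 5; (2|5)=-1, (3|5)=-1; (−1)^{6·5·2}·(-1)^5·(-1)^6 = -1.
v=11: a=11^3·(≡9), b=11^2·(≡8) mod 11; (9|11)=+1, (8|11)=-1; (−1)^{3·2·5}·(+1)^2·(-1)^3 = -1.
v=17: a=17^2·(≡7), b=17^1·(≡9) mod 17; (7|17)=-1, (9|17)=+1; (−1)^{2·1·8}·(-1)^1·(+1)^2 = -1.
v=∞: -8778 < 0 and -22610 < 0  ⇒  (a,b)_∞ = -1.
v=3: a=3^-3·(≡2), b=3^-4·(≡1) mod 3; (2|3)=-1, (1|3)=+1; (−1)^{-3·-4·1}·(-1)^-4·(+1)^-3 = +1.
v=2: v_2(a)=3, v_2(b)=1; units ≡ 3, 7 (mod 8); ε·ε+αω+βω = 1·1+3·0+1·1 ≡ 0  ⇒  (a,b)_2 = +1.
v=7: a=7^1·(≡3), b=7^1·(≡4) mod 7; (3|7)=-1, (4|7)=+1; (−1)^{1·1·3}·(-1)^1·(+1)^1 = +1.
Ram(-8778, -22610) = {5, 11, 17, ∞}; no ℚ_5-point on the conic.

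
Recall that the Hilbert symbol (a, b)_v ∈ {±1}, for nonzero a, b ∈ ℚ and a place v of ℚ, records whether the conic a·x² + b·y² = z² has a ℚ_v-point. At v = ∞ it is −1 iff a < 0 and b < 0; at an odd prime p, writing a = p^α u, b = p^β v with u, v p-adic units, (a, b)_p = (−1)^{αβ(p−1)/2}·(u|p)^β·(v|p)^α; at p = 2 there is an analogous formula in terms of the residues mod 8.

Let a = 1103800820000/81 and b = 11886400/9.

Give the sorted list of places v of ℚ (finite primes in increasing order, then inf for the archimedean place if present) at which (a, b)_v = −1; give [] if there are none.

(a, b) ≡ (2, 7429) mod (ℚ^×)²; places V = {2, 3, 5, 17, 19, 23, ∞}.
(a,b)_19: α=2, u≡13; β=1, v≡7 (mod 19); (13|19)=-1, (7|19)=+1; sign (−1)^0·-1^1·+1^2 = -1.
(a,b)_17: α=2, u≡1; β=1, v≡14 (mod 17); (1|17)=+1, (14|17)=-1; sign (−1)^0·+1^1·-1^2 = +1.
(a,b)_5: α=4, u≡2; β=2, v≡4 (mod 5); (2|5)=-1, (4|5)=+1; sign (−1)^0·-1^2·+1^4 = +1.
(a,b)_2: α=5, β=6; u≡1, v≡5 (mod 8); ε(u)ε(v)=0·0, αω(v)=5·1, βω(u)=6·0; sum ≡ 1  ⇒  -1.
(a,b)_3: α=-4, u≡2; β=-2, v≡1 (mod 3); (2|3)=-1, (1|3)=+1; sign (−1)^0·-1^-2·+1^-4 = +1.
(a,b)_23: α=2, u≡3; β=1, v≡4 (mod 23); (3|23)=+1, (4|23)=+1; sign (−1)^0·+1^1·+1^2 = +1.
(a,b)_∞: sgn(2)=+, sgn(7429)=+, so +1.
|Ram(2, 7429)| = 2, even; anisotropic at {2, 19}.

[2, 19]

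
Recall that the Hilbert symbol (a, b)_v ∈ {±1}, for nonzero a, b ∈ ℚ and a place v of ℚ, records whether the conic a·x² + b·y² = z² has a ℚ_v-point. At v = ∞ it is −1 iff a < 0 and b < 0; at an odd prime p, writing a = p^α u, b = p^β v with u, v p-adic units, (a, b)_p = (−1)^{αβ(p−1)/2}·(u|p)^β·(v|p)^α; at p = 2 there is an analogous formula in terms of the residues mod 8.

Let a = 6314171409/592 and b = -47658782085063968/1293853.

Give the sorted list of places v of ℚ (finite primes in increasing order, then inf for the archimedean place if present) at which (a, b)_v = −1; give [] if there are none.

[2, 13, 19, 37]

Mod squares: a ≡ 63973, b ≡ -127946. Check v ∈ {∞, 2, 3, 7, 11, 13, 17, 19, 31, 37, 47}.
v=37: a=37^-1·(≡10), b=37^-1·(≡6) mod 37; (10|37)=+1, (6|37)=-1; (−1)^{-1·-1·18}·(+1)^-1·(-1)^-1 = -1.
v=7: a=7^5·(≡1), b=7^5·(≡6) mod 7; (1|7)=+1, (6|7)=-1; (−1)^{5·5·3}·(+1)^5·(-1)^5 = +1.
v=3: a=3^2·(≡1), b=3^0·(≡1) mod 3; (1|3)=+1, (1|3)=+1; (−1)^{2·0·1}·(+1)^0·(+1)^2 = +1.
v=17: a=17^0·(≡8), b=17^-2·(≡8) mod 17; (8|17)=+1, (8|17)=+1; (−1)^{0·-2·8}·(+1)^-2·(+1)^0 = +1.
v=13: a=13^3·(≡5), b=13^3·(≡10) mod 13; (5|13)=-1, (10|13)=+1; (−1)^{3·3·6}·(-1)^3·(+1)^3 = -1.
v=2: v_2(a)=-4, v_2(b)=5; units ≡ 5, 3 (mod 8); ε·ε+αω+βω = 0·1+-4·1+5·1 ≡ 1  ⇒  (a,b)_2 = -1.
v=11: a=11^0·(≡2), b=11^-2·(≡6) mod 11; (2|11)=-1, (6|11)=-1; (−1)^{0·-2·5}·(-1)^-2·(-1)^0 = +1.
v=19: a=19^1·(≡16), b=19^1·(≡5) mod 19; (16|19)=+1, (5|19)=+1; (−1)^{1·1·9}·(+1)^1·(+1)^1 = -1.
v=∞: 63973 > 0 and -127946 < 0  ⇒  (a,b)_∞ = +1.
v=31: a=31^0·(≡7), b=31^2·(≡21) mod 31; (7|31)=+1, (21|31)=-1; (−1)^{0·2·15}·(+1)^2·(-1)^0 = +1.
v=47: a=47^0·(≡16), b=47^2·(≡30) mod 47; (16|47)=+1, (30|47)=-1; (−1)^{0·2·23}·(+1)^2·(-1)^0 = +1.
|Ram(63973, -127946)| = 4, even; anisotropic at {2, 13, 19, 37}.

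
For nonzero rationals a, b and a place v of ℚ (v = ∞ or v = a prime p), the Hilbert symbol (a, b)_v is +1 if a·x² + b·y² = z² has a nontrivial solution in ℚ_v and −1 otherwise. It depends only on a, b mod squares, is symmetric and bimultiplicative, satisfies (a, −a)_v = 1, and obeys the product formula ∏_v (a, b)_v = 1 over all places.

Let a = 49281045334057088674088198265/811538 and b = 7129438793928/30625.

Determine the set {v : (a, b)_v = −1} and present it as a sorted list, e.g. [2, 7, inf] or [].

Mod squares: a ≡ 1030370, b ≡ 249458. Check v ∈ {∞, 2, 3, 5, 7, 11, 13, 17, 19, 23, 29}.
v=13: a=13^-2·(≡4), b=13^0·(≡10) mod 13; (4|13)=+1, (10|13)=+1; (−1)^{-2·0·6}·(+1)^0·(+1)^-2 = +1.
v=3: a=3^8·(≡2), b=3^10·(≡2) mod 3; (2|3)=-1, (2|3)=-1; (−1)^{8·10·1}·(-1)^10·(-1)^8 = +1.
v=∞: 1030370 > 0 and 249458 > 0  ⇒  (a,b)_∞ = +1.
v=7: a=7^-4·(≡6), b=7^-2·(≡5) mod 7; (6|7)=-1, (5|7)=-1; (−1)^{-4·-2·3}·(-1)^-2·(-1)^-4 = +1.
v=2: v_2(a)=-1, v_2(b)=3; units ≡ 1, 1 (mod 8); ε·ε+αω+βω = 0·0+-1·0+3·0 ≡ 0  ⇒  (a,b)_2 = +1.
v=11: a=11^9·(≡3), b=11^3·(≡6) mod 11; (3|11)=+1, (6|11)=-1; (−1)^{9·3·5}·(+1)^3·(-1)^9 = +1.
v=23: a=23^4·(≡6), b=23^1·(≡1) mod 23; (6|23)=+1, (1|23)=+1; (−1)^{4·1·11}·(+1)^1·(+1)^4 = +1.
v=29: a=29^3·(≡13), b=29^1·(≡2) mod 29; (13|29)=+1, (2|29)=-1; (−1)^{3·1·14}·(+1)^1·(-1)^3 = -1.
v=5: a=5^1·(≡1), b=5^-4·(≡2) mod 5; (1|5)=+1, (2|5)=-1; (−1)^{1·-4·2}·(+1)^-4·(-1)^1 = -1.
v=19: a=19^1·(≡11), b=19^0·(≡6) mod 19; (11|19)=+1, (6|19)=+1; (−1)^{1·0·9}·(+1)^0·(+1)^1 = +1.
v=17: a=17^3·(≡7), b=17^1·(≡7) mod 17; (7|17)=-1, (7|17)=-1; (−1)^{3·1·8}·(-1)^1·(-1)^3 = +1.
|Ram(1030370, 249458)| = 2, even; anisotropic at {5, 29}.

[5, 29]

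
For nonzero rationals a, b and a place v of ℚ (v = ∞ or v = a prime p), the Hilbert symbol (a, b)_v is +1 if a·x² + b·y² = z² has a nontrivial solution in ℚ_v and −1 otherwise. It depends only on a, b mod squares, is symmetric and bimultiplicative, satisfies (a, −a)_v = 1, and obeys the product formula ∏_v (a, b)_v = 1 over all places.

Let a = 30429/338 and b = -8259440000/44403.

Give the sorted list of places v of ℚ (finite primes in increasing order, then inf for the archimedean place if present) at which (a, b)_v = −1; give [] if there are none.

[2, 41]

(a, b) ≡ (138, -10578) mod (ℚ^×)²; places V = {2, 3, 5, 7, 13, 19, 23, 41, 43, ∞}.
(a,b)_23: α=1, u≡18; β=0, v≡16 (mod 23); (18|23)=+1, (16|23)=+1; sign (−1)^0·+1^0·+1^1 = +1.
(a,b)_41: α=0, u≡13; β=-1, v≡7 (mod 41); (13|41)=-1, (7|41)=-1; sign (−1)^0·-1^-1·-1^0 = -1.
(a,b)_3: α=3, u≡1; β=-1, v≡2 (mod 3); (1|3)=+1, (2|3)=-1; sign (−1)^1·+1^-1·-1^3 = +1.
(a,b)_13: α=-2, u≡11; β=0, v≡9 (mod 13); (11|13)=-1, (9|13)=+1; sign (−1)^0·-1^0·+1^-2 = +1.
(a,b)_43: α=0, u≡24; β=1, v≡2 (mod 43); (24|43)=+1, (2|43)=-1; sign (−1)^0·+1^1·-1^0 = +1.
(a,b)_19: α=0, u≡7; β=-2, v≡16 (mod 19); (7|19)=+1, (16|19)=+1; sign (−1)^0·+1^-2·+1^0 = +1.
(a,b)_5: α=0, u≡3; β=4, v≡2 (mod 5); (3|5)=-1, (2|5)=-1; sign (−1)^0·-1^4·-1^0 = +1.
(a,b)_7: α=2, u≡6; β=4, v≡5 (mod 7); (6|7)=-1, (5|7)=-1; sign (−1)^0·-1^4·-1^2 = +1.
(a,b)_2: α=-1, β=7; u≡5, v≡7 (mod 8); ε(u)ε(v)=0·1, αω(v)=-1·0, βω(u)=7·1; sum ≡ 1  ⇒  -1.
(a,b)_∞: sgn(138)=+, sgn(-10578)=−, so +1.
Ram(138, -10578) = {2, 41}; no ℚ_2-point on the conic.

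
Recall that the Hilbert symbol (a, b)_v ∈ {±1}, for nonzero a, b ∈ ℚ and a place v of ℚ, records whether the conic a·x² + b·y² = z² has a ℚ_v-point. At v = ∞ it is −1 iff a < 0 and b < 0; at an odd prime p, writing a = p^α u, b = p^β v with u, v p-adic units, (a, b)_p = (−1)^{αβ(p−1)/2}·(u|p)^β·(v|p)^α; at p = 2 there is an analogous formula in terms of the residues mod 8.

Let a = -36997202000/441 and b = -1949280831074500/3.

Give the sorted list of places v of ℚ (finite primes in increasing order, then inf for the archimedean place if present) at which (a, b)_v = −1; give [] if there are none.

Mod squares: a ≡ -5, b ≡ -64515. Check v ∈ {∞, 2, 3, 5, 7, 11, 17, 23}.
v=11: a=11^2·(≡6), b=11^3·(≡4) mod 11; (6|11)=-1, (4|11)=+1; (−1)^{2·3·5}·(-1)^3·(+1)^2 = -1.
v=7: a=7^-2·(≡2), b=7^2·(≡1) mod 7; (2|7)=+1, (1|7)=+1; (−1)^{-2·2·3}·(+1)^2·(+1)^-2 = +1.
v=3: a=3^-2·(≡1), b=3^-1·(≡2) mod 3; (1|3)=+1, (2|3)=-1; (−1)^{-2·-1·1}·(+1)^-1·(-1)^-2 = +1.
v=17: a=17^2·(≡10), b=17^3·(≡8) mod 17; (10|17)=-1, (8|17)=+1; (−1)^{2·3·8}·(-1)^3·(+1)^2 = -1.
v=∞: -5 < 0 and -64515 < 0  ⇒  (a,b)_∞ = -1.
v=23: a=23^2·(≡8), b=23^3·(≡1) mod 23; (8|23)=+1, (1|23)=+1; (−1)^{2·3·11}·(+1)^3·(+1)^2 = +1.
v=2: v_2(a)=4, v_2(b)=2; units ≡ 3, 5 (mod 8); ε·ε+αω+βω = 1·0+4·1+2·1 ≡ 0  ⇒  (a,b)_2 = +1.
v=5: a=5^3·(≡4), b=5^3·(≡3) mod 5; (4|5)=+1, (3|5)=-1; (−1)^{3·3·2}·(+1)^3·(-1)^3 = -1.
Ram(-5, -64515) = {5, 11, 17, ∞}; no ℚ_5-point on the conic.

[5, 11, 17, inf]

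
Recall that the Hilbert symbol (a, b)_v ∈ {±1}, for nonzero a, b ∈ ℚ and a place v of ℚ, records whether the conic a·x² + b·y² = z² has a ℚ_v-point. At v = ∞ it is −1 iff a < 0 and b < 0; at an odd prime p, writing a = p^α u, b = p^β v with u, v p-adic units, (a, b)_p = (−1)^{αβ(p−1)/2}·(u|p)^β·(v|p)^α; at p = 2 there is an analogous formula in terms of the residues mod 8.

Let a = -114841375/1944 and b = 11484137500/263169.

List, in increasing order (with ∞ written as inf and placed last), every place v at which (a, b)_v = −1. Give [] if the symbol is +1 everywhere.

[2, 11]

(a, b) ≡ (-330, 55) mod (ℚ^×)²; places V = {2, 3, 5, 11, 17, 19, ∞}.
(a,b)_5: α=3, u≡1; β=5, v≡1 (mod 5); (1|5)=+1, (1|5)=+1; sign (−1)^0·+1^5·+1^3 = +1.
(a,b)_3: α=-5, u≡1; β=-6, v≡1 (mod 3); (1|3)=+1, (1|3)=+1; sign (−1)^0·+1^-6·+1^-5 = +1.
(a,b)_17: α=4, u≡6; β=4, v≡8 (mod 17); (6|17)=-1, (8|17)=+1; sign (−1)^0·-1^4·+1^4 = +1.
(a,b)_∞: sgn(-330)=−, sgn(55)=+, so +1.
(a,b)_2: α=-3, β=2; u≡3, v≡7 (mod 8); ε(u)ε(v)=1·1, αω(v)=-3·0, βω(u)=2·1; sum ≡ 1  ⇒  -1.
(a,b)_11: α=1, u≡1; β=1, v≡5 (mod 11); (1|11)=+1, (5|11)=+1; sign (−1)^1·+1^1·+1^1 = -1.
(a,b)_19: α=0, u≡13; β=-2, v≡4 (mod 19); (13|19)=-1, (4|19)=+1; sign (−1)^0·-1^-2·+1^0 = +1.
|Ram(-330, 55)| = 2, even; anisotropic at {2, 11}.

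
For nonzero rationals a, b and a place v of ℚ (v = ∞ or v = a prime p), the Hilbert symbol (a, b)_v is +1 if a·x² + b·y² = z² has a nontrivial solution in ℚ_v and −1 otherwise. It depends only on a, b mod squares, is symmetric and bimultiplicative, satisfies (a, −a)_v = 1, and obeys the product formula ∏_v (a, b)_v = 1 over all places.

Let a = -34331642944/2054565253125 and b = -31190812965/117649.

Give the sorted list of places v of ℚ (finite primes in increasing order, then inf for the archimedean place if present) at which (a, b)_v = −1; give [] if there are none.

[2, 5, 13, 19, 37, inf]

Mod squares: a ≡ -5, b ≡ -137085. Check v ∈ {∞, 2, 3, 5, 7, 11, 13, 19, 23, 37, 53}.
v=11: a=11^-2·(≡6), b=11^0·(≡10) mod 11; (6|11)=-1, (10|11)=-1; (−1)^{-2·0·5}·(-1)^0·(-1)^-2 = +1.
v=23: a=23^2·(≡18), b=23^0·(≡1) mod 23; (18|23)=+1, (1|23)=+1; (−1)^{2·0·11}·(+1)^0·(+1)^2 = +1.
v=7: a=7^-2·(≡2), b=7^-6·(≡3) mod 7; (2|7)=+1, (3|7)=-1; (−1)^{-2·-6·3}·(+1)^-6·(-1)^-2 = +1.
v=37: a=37^-2·(≡32), b=37^1·(≡14) mod 37; (32|37)=-1, (14|37)=-1; (−1)^{-2·1·18}·(-1)^1·(-1)^-2 = -1.
v=∞: -5 < 0 and -137085 < 0  ⇒  (a,b)_∞ = -1.
v=3: a=3^-4·(≡1), b=3^5·(≡1) mod 3; (1|3)=+1, (1|3)=+1; (−1)^{-4·5·1}·(+1)^5·(+1)^-4 = +1.
v=2: v_2(a)=6, v_2(b)=0; units ≡ 3, 3 (mod 8); ε·ε+αω+βω = 1·1+6·1+0·1 ≡ 1  ⇒  (a,b)_2 = -1.
v=13: a=13^0·(≡8), b=13^1·(≡6) mod 13; (8|13)=-1, (6|13)=-1; (−1)^{0·1·6}·(-1)^1·(-1)^0 = -1.
v=53: a=53^2·(≡39), b=53^2·(≡35) mod 53; (39|53)=-1, (35|53)=-1; (−1)^{2·2·26}·(-1)^2·(-1)^2 = +1.
v=19: a=19^2·(≡10), b=19^1·(≡1) mod 19; (10|19)=-1, (1|19)=+1; (−1)^{2·1·9}·(-1)^1·(+1)^2 = -1.
v=5: a=5^-5·(≡1), b=5^1·(≡3) mod 5; (1|5)=+1, (3|5)=-1; (−1)^{-5·1·2}·(+1)^1·(-1)^-5 = -1.
(-5, -137085 / ℚ) ramifies at {2, 5, 13, 19, 37, ∞}: a division algebra.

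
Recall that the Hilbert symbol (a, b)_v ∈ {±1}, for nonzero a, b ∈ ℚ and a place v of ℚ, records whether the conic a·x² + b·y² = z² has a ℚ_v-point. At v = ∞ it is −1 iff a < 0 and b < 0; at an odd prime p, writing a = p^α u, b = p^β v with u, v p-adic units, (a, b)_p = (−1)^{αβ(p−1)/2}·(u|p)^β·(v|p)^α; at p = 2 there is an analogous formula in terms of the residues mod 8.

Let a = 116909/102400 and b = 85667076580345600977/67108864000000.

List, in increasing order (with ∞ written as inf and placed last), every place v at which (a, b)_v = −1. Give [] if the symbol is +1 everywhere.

[17, 23]

(a, b) ≡ (221, 1316497) mod (ℚ^×)²; places V = {2, 3, 5, 7, 13, 17, 23, 37, ∞}.
(a,b)_5: α=-2, u≡4; β=-6, v≡2 (mod 5); (4|5)=+1, (2|5)=-1; sign (−1)^0·+1^-6·-1^-2 = +1.
(a,b)_17: α=1, u≡1; β=3, v≡5 (mod 17); (1|17)=+1, (5|17)=-1; sign (−1)^0·+1^3·-1^1 = -1.
(a,b)_37: α=0, u≡3; β=1, v≡2 (mod 37); (3|37)=+1, (2|37)=-1; sign (−1)^0·+1^1·-1^0 = +1.
(a,b)_7: α=0, u≡4; β=1, v≡2 (mod 7); (4|7)=+1, (2|7)=+1; sign (−1)^0·+1^1·+1^0 = +1.
(a,b)_2: α=-12, β=-32; u≡5, v≡1 (mod 8); ε(u)ε(v)=0·0, αω(v)=-12·0, βω(u)=-32·1; sum ≡ 0  ⇒  +1.
(a,b)_23: α=2, u≡15; β=7, v≡14 (mod 23); (15|23)=-1, (14|23)=-1; sign (−1)^0·-1^7·-1^2 = -1.
(a,b)_∞: sgn(221)=+, sgn(1316497)=+, so +1.
(a,b)_3: α=0, u≡2; β=2, v≡1 (mod 3); (2|3)=-1, (1|3)=+1; sign (−1)^0·-1^2·+1^0 = +1.
(a,b)_13: α=1, u≡3; β=3, v≡3 (mod 13); (3|13)=+1, (3|13)=+1; sign (−1)^0·+1^3·+1^1 = +1.
(221, 1316497 / ℚ) ramifies at {17, 23}: a division algebra.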